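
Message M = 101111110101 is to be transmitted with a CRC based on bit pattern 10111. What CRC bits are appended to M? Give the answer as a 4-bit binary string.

0010

Append 4 zeros: 1011111101010000. Divide by 10111 (XOR where the leading bit is 1):
  pos 0: 10111 XOR 10111 = 00000
  pos 5: 11101 XOR 10111 = 01010
  pos 6: 10100 XOR 10111 = 00011
  pos 9: 11100 XOR 10111 = 01011
  pos 10: 10110 XOR 10111 = 00001
Remainder (last 4 bits) = 0010. This is the CRC / FCS.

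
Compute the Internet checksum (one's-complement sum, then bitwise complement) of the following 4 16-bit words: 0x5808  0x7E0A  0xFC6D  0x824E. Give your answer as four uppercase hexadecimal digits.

AB30

One's-complement addition (fold any carry out of bit 15 back into bit 0):
  0x5808 + 0x7E0A = 0x0D612
  0xD612 + 0xFC6D = 0x1D27F → wrap carry → 0xD280
  0xD280 + 0x824E = 0x154CE → wrap carry → 0x54CF
One's-complement sum = 0x54CF.
Checksum = ~0x54CF & 0xFFFF = 0xAB30.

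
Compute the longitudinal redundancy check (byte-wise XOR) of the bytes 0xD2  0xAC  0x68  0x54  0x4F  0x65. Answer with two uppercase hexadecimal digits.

68

XOR the bytes together:
  start with 0xD2
  0xD2 ⊕ 0xAC = 0x7E
  0x7E ⊕ 0x68 = 0x16
  0x16 ⊕ 0x54 = 0x42
  0x42 ⊕ 0x4F = 0x0D
  0x0D ⊕ 0x65 = 0x68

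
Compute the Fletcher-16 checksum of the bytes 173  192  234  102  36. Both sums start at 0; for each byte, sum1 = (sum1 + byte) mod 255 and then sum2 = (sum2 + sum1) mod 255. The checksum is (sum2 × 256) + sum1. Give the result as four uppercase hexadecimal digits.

19E3

Running sums (mod 255):
  after byte 0 (173): sum1=173, sum2=173
  after byte 1 (192): sum1=110, sum2=28
  after byte 2 (234): sum1=89, sum2=117
  after byte 3 (102): sum1=191, sum2=53
  after byte 4 (36): sum1=227, sum2=25
Checksum = sum2·256 + sum1 = 25·256 + 227 = 6627 = 0x19E3.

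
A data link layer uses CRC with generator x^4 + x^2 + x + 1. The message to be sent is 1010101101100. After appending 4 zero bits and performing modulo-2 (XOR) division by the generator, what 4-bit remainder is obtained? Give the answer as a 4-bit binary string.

Append 4 zeros: 10101011011000000. Divide by 10111 (XOR where the leading bit is 1):
  pos 0: 10101 XOR 10111 = 00010
  pos 3: 10011 XOR 10111 = 00100
  pos 5: 10001 XOR 10111 = 00110
  pos 7: 11010 XOR 10111 = 01101
  pos 8: 11010 XOR 10111 = 01101
  pos 9: 11010 XOR 10111 = 01101
  pos 10: 11010 XOR 10111 = 01101
  pos 11: 11010 XOR 10111 = 01101
  pos 12: 11010 XOR 10111 = 01101
Remainder (last 4 bits) = 1101. This is the CRC / FCS.

1101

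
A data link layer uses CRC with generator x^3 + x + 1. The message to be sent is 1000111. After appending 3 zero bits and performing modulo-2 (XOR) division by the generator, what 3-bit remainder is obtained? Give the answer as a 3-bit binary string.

110

Append 3 zeros: 1000111000. Divide by 1011 (XOR where the leading bit is 1):
  pos 0: 1000 XOR 1011 = 0011
  pos 2: 1111 XOR 1011 = 0100
  pos 3: 1001 XOR 1011 = 0010
  pos 5: 1000 XOR 1011 = 0011
Remainder (last 3 bits) = 110. This is the CRC / FCS.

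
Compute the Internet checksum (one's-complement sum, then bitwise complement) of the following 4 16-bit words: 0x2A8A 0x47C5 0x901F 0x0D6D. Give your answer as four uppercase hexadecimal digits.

One's-complement addition (fold any carry out of bit 15 back into bit 0):
  0x2A8A + 0x47C5 = 0x0724F
  0x724F + 0x901F = 0x1026E → wrap carry → 0x026F
  0x026F + 0x0D6D = 0x00FDC
One's-complement sum = 0x0FDC.
Checksum = ~0x0FDC & 0xFFFF = 0xF023.

F023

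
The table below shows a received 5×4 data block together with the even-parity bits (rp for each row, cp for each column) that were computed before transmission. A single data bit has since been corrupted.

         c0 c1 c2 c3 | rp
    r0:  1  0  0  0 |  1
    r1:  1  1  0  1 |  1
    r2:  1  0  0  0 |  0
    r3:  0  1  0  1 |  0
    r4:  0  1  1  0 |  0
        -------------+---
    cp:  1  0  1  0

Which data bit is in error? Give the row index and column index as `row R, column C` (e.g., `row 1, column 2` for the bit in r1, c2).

row 2, column 1

Recompute each row's even parity and compare to rp:
  r0: data parity 1, sent rp 1 → ok
  r1: data parity 1, sent rp 1 → ok
  r2: data parity 1, sent rp 0 → mismatch
  r3: data parity 0, sent rp 0 → ok
  r4: data parity 0, sent rp 0 → ok
Recompute each column's even parity and compare to cp:
  c0: data parity 1, sent cp 1 → ok
  c1: data parity 1, sent cp 0 → mismatch
  c2: data parity 1, sent cp 1 → ok
  c3: data parity 0, sent cp 0 → ok
Exactly one row (r2) and one column (c1) fail → the flipped bit is at their intersection.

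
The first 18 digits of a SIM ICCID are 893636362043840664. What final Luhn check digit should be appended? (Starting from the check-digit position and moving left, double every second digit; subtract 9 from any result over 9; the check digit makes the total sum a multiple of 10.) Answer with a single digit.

Partial digits right→left: 4 6 6 0 4 8 3 4 0 2 6 3 6 3 6 3 9 8
Double every second digit counting from the check-digit position (so the 1st, 3rd, 5th, ... of the partial from the right).
  doubled (with −9 where >9): 8 3 8 6 0 3 3 3 9 → sum 43
  kept as-is: 6 0 8 4 2 3 3 3 8 → sum 37
Total = 43 + 37 = 80.
Check digit = (10 − (80 mod 10)) mod 10 = 0.

0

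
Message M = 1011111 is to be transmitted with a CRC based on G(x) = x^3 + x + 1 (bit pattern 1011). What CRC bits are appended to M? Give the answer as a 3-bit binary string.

010

Append 3 zeros: 1011111000. Divide by 1011 (XOR where the leading bit is 1):
  pos 0: 1011 XOR 1011 = 0000
  pos 4: 1110 XOR 1011 = 0101
  pos 5: 1010 XOR 1011 = 0001
Remainder (last 3 bits) = 010. This is the CRC / FCS.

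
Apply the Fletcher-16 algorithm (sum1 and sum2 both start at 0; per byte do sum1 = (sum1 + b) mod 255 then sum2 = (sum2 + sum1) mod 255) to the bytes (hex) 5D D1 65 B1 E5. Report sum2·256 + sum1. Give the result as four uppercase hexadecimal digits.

Running sums (mod 255):
  after byte 0 (5D): sum1=93, sum2=93
  after byte 1 (D1): sum1=47, sum2=140
  after byte 2 (65): sum1=148, sum2=33
  after byte 3 (B1): sum1=70, sum2=103
  after byte 4 (E5): sum1=44, sum2=147
Checksum = sum2·256 + sum1 = 147·256 + 44 = 37676 = 0x932C.

932C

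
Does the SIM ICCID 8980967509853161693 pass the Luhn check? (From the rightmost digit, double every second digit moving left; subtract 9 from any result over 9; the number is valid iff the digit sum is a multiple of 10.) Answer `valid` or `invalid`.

From the right, keep odd positions and double even positions (subtract 9 from any doubled value over 9):
  doubled (positions 2,4,...): 9 2 2 1 9 1 3 0 9 → sum 36
  kept (positions 1,3,...): 3 6 6 3 8 0 7 9 8 8 → sum 58
Total = 94.
94 mod 10 = 4, so the number is invalid.

invalid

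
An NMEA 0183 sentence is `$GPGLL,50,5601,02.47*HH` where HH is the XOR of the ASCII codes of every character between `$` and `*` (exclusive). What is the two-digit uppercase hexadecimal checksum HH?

54

XOR the ASCII codes of the payload characters:
  'G' = 0x47 → acc = 0x47
  'P' = 0x50 → acc = 0x17
  'G' = 0x47 → acc = 0x50
  'L' = 0x4C → acc = 0x1C
  'L' = 0x4C → acc = 0x50
  ',' = 0x2C → acc = 0x7C
  '5' = 0x35 → acc = 0x49
  '0' = 0x30 → acc = 0x79
  ',' = 0x2C → acc = 0x55
  '5' = 0x35 → acc = 0x60
  '6' = 0x36 → acc = 0x56
  '0' = 0x30 → acc = 0x66
  '1' = 0x31 → acc = 0x57
  ',' = 0x2C → acc = 0x7B
  '0' = 0x30 → acc = 0x4B
  '2' = 0x32 → acc = 0x79
  '.' = 0x2E → acc = 0x57
  '4' = 0x34 → acc = 0x63
  '7' = 0x37 → acc = 0x54
Checksum = 0x54.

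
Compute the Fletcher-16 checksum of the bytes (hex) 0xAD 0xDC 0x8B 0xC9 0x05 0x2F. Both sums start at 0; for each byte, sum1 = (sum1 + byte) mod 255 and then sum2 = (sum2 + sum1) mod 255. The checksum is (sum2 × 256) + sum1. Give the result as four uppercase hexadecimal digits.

Running sums (mod 255):
  after byte 0 (0xAD): sum1=173, sum2=173
  after byte 1 (0xDC): sum1=138, sum2=56
  after byte 2 (0x8B): sum1=22, sum2=78
  after byte 3 (0xC9): sum1=223, sum2=46
  after byte 4 (0x05): sum1=228, sum2=19
  after byte 5 (0x2F): sum1=20, sum2=39
Checksum = sum2·256 + sum1 = 39·256 + 20 = 10004 = 0x2714.

2714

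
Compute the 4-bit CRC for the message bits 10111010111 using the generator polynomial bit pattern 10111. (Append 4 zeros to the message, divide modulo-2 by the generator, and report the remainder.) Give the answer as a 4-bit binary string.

Append 4 zeros: 101110101110000. Divide by 10111 (XOR where the leading bit is 1):
  pos 0: 10111 XOR 10111 = 00000
  pos 6: 10111 XOR 10111 = 00000
Remainder (last 4 bits) = 0000. This is the CRC / FCS.

0000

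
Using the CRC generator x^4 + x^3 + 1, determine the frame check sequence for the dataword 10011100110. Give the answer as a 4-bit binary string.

1010

Append 4 zeros: 100111001100000. Divide by 11001 (XOR where the leading bit is 1):
  pos 0: 10011 XOR 11001 = 01010
  pos 1: 10101 XOR 11001 = 01100
  pos 2: 11000 XOR 11001 = 00001
  pos 6: 10110 XOR 11001 = 01111
  pos 7: 11110 XOR 11001 = 00111
  pos 9: 11100 XOR 11001 = 00101
Remainder (last 4 bits) = 1010. This is the CRC / FCS.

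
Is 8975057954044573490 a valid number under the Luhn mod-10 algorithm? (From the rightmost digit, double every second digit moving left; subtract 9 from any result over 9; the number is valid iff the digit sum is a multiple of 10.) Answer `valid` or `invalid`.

From the right, keep odd positions and double even positions (subtract 9 from any doubled value over 9):
  doubled (positions 2,4,...): 9 6 1 8 8 9 1 1 9 → sum 52
  kept (positions 1,3,...): 0 4 7 4 0 5 7 0 7 8 → sum 42
Total = 94.
94 mod 10 = 4, so the number is invalid.

invalid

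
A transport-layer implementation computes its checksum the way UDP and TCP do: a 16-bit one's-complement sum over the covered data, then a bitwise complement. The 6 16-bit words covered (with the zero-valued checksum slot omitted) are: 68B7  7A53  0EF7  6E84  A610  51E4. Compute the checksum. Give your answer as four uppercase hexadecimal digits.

One's-complement addition (fold any carry out of bit 15 back into bit 0):
  0x68B7 + 0x7A53 = 0x0E30A
  0xE30A + 0x0EF7 = 0x0F201
  0xF201 + 0x6E84 = 0x16085 → wrap carry → 0x6086
  0x6086 + 0xA610 = 0x10696 → wrap carry → 0x0697
  0x0697 + 0x51E4 = 0x0587B
One's-complement sum = 0x587B.
Checksum = ~0x587B & 0xFFFF = 0xA784.

A784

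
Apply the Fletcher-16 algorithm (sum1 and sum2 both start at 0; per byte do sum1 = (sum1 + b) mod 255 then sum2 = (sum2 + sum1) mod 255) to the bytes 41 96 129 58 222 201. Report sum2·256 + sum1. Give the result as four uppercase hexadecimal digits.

Running sums (mod 255):
  after byte 0 (41): sum1=41, sum2=41
  after byte 1 (96): sum1=137, sum2=178
  after byte 2 (129): sum1=11, sum2=189
  after byte 3 (58): sum1=69, sum2=3
  after byte 4 (222): sum1=36, sum2=39
  after byte 5 (201): sum1=237, sum2=21
Checksum = sum2·256 + sum1 = 21·256 + 237 = 5613 = 0x15ED.

15ED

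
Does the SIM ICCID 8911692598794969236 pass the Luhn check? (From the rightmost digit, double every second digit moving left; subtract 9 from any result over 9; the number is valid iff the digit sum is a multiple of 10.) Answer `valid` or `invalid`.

From the right, keep odd positions and double even positions (subtract 9 from any doubled value over 9):
  doubled (positions 2,4,...): 6 9 9 9 7 1 9 2 9 → sum 61
  kept (positions 1,3,...): 6 2 6 4 7 9 2 6 1 8 → sum 51
Total = 112.
112 mod 10 = 2, so the number is invalid.

invalid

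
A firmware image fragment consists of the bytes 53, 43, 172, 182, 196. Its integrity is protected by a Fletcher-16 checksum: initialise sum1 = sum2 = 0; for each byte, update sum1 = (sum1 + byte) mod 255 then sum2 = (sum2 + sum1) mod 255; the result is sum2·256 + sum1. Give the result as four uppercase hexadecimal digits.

Running sums (mod 255):
  after byte 0 (53): sum1=53, sum2=53
  after byte 1 (43): sum1=96, sum2=149
  after byte 2 (172): sum1=13, sum2=162
  after byte 3 (182): sum1=195, sum2=102
  after byte 4 (196): sum1=136, sum2=238
Checksum = sum2·256 + sum1 = 238·256 + 136 = 61064 = 0xEE88.

EE88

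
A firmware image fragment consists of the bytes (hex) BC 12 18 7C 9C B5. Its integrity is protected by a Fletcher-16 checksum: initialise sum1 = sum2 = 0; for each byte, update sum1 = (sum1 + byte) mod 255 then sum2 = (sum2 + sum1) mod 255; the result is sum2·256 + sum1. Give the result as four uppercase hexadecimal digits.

8BB5

Running sums (mod 255):
  after byte 0 (BC): sum1=188, sum2=188
  after byte 1 (12): sum1=206, sum2=139
  after byte 2 (18): sum1=230, sum2=114
  after byte 3 (7C): sum1=99, sum2=213
  after byte 4 (9C): sum1=0, sum2=213
  after byte 5 (B5): sum1=181, sum2=139
Checksum = sum2·256 + sum1 = 139·256 + 181 = 35765 = 0x8BB5.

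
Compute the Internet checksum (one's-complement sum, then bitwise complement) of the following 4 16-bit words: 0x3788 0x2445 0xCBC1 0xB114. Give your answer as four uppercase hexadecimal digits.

275C

One's-complement addition (fold any carry out of bit 15 back into bit 0):
  0x3788 + 0x2445 = 0x05BCD
  0x5BCD + 0xCBC1 = 0x1278E → wrap carry → 0x278F
  0x278F + 0xB114 = 0x0D8A3
One's-complement sum = 0xD8A3.
Checksum = ~0xD8A3 & 0xFFFF = 0x275C.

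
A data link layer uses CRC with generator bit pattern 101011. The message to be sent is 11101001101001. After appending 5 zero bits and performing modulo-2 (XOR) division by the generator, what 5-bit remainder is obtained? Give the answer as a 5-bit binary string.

00000

Append 5 zeros: 1110100110100100000. Divide by 101011 (XOR where the leading bit is 1):
  pos 0: 111010 XOR 101011 = 010001
  pos 1: 100010 XOR 101011 = 001001
  pos 3: 100111 XOR 101011 = 001100
  pos 5: 110001 XOR 101011 = 011010
  pos 6: 110100 XOR 101011 = 011111
  pos 7: 111110 XOR 101011 = 010101
  pos 8: 101011 XOR 101011 = 000000
Remainder (last 5 bits) = 00000. This is the CRC / FCS.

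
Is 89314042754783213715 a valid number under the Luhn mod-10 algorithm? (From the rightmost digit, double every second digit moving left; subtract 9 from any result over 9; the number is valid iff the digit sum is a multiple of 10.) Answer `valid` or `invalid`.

From the right, keep odd positions and double even positions (subtract 9 from any doubled value over 9):
  doubled (positions 2,4,...): 2 6 4 7 8 5 8 8 6 7 → sum 61
  kept (positions 1,3,...): 5 7 1 3 7 5 2 0 1 9 → sum 40
Total = 101.
101 mod 10 = 1, so the number is invalid.

invalid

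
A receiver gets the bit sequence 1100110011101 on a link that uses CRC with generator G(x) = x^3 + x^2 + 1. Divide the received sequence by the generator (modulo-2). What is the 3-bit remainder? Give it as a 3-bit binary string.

Modulo-2 division of 1100110011101 by 1101:
  pos 0: 1100 XOR 1101 = 0001
  pos 3: 1110 XOR 1101 = 0011
  pos 5: 1101 XOR 1101 = 0000
  pos 9: 1101 XOR 1101 = 0000
Remainder = 000 (zero — the frame passes the CRC check).

000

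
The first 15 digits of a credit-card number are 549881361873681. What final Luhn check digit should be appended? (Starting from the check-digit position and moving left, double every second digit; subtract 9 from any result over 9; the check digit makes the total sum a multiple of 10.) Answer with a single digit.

Partial digits right→left: 1 8 6 3 7 8 1 6 3 1 8 8 9 4 5
Double every second digit counting from the check-digit position (so the 1st, 3rd, 5th, ... of the partial from the right).
  doubled (with −9 where >9): 2 3 5 2 6 7 9 1 → sum 35
  kept as-is: 8 3 8 6 1 8 4 → sum 38
Total = 35 + 38 = 73.
Check digit = (10 − (73 mod 10)) mod 10 = 7.

7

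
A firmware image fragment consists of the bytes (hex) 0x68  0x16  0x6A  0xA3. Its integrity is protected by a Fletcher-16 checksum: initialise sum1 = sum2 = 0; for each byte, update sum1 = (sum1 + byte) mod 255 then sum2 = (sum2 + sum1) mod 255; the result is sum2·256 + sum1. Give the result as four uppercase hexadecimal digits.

Running sums (mod 255):
  after byte 0 (0x68): sum1=104, sum2=104
  after byte 1 (0x16): sum1=126, sum2=230
  after byte 2 (0x6A): sum1=232, sum2=207
  after byte 3 (0xA3): sum1=140, sum2=92
Checksum = sum2·256 + sum1 = 92·256 + 140 = 23692 = 0x5C8C.

5C8C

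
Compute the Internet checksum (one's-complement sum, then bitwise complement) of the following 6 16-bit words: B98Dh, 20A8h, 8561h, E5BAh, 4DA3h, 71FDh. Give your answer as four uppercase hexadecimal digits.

One's-complement addition (fold any carry out of bit 15 back into bit 0):
  0xB98D + 0x20A8 = 0x0DA35
  0xDA35 + 0x8561 = 0x15F96 → wrap carry → 0x5F97
  0x5F97 + 0xE5BA = 0x14551 → wrap carry → 0x4552
  0x4552 + 0x4DA3 = 0x092F5
  0x92F5 + 0x71FD = 0x104F2 → wrap carry → 0x04F3
One's-complement sum = 0x04F3.
Checksum = ~0x04F3 & 0xFFFF = 0xFB0C.

FB0C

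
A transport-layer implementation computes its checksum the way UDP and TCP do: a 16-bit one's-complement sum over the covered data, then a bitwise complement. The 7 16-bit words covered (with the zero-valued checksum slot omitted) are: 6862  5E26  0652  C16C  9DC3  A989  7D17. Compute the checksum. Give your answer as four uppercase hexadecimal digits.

One's-complement addition (fold any carry out of bit 15 back into bit 0):
  0x6862 + 0x5E26 = 0x0C688
  0xC688 + 0x0652 = 0x0CCDA
  0xCCDA + 0xC16C = 0x18E46 → wrap carry → 0x8E47
  0x8E47 + 0x9DC3 = 0x12C0A → wrap carry → 0x2C0B
  0x2C0B + 0xA989 = 0x0D594
  0xD594 + 0x7D17 = 0x152AB → wrap carry → 0x52AC
One's-complement sum = 0x52AC.
Checksum = ~0x52AC & 0xFFFF = 0xAD53.

AD53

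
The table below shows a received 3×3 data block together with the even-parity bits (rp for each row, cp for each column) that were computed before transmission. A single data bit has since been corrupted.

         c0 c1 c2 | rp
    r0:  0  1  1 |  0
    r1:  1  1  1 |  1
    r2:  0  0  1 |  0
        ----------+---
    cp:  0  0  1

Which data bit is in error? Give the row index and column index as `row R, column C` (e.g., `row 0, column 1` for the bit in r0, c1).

Recompute each row's even parity and compare to rp:
  r0: data parity 0, sent rp 0 → ok
  r1: data parity 1, sent rp 1 → ok
  r2: data parity 1, sent rp 0 → mismatch
Recompute each column's even parity and compare to cp:
  c0: data parity 1, sent cp 0 → mismatch
  c1: data parity 0, sent cp 0 → ok
  c2: data parity 1, sent cp 1 → ok
Exactly one row (r2) and one column (c0) fail → the flipped bit is at their intersection.

row 2, column 0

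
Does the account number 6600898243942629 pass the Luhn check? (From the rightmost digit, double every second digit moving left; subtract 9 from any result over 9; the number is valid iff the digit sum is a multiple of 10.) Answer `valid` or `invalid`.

invalid

From the right, keep odd positions and double even positions (subtract 9 from any doubled value over 9):
  doubled (positions 2,4,...): 4 4 9 8 7 7 0 3 → sum 42
  kept (positions 1,3,...): 9 6 4 3 2 9 0 6 → sum 39
Total = 81.
81 mod 10 = 1, so the number is invalid.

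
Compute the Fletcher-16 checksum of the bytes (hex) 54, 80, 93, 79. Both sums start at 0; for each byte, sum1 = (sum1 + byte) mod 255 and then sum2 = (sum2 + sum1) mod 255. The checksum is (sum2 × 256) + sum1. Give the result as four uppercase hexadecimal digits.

Running sums (mod 255):
  after byte 0 (54): sum1=84, sum2=84
  after byte 1 (80): sum1=212, sum2=41
  after byte 2 (93): sum1=104, sum2=145
  after byte 3 (79): sum1=225, sum2=115
Checksum = sum2·256 + sum1 = 115·256 + 225 = 29665 = 0x73E1.

73E1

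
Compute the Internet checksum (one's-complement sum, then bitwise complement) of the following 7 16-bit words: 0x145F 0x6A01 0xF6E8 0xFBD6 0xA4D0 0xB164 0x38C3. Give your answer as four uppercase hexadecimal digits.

One's-complement addition (fold any carry out of bit 15 back into bit 0):
  0x145F + 0x6A01 = 0x07E60
  0x7E60 + 0xF6E8 = 0x17548 → wrap carry → 0x7549
  0x7549 + 0xFBD6 = 0x1711F → wrap carry → 0x7120
  0x7120 + 0xA4D0 = 0x115F0 → wrap carry → 0x15F1
  0x15F1 + 0xB164 = 0x0C755
  0xC755 + 0x38C3 = 0x10018 → wrap carry → 0x0019
One's-complement sum = 0x0019.
Checksum = ~0x0019 & 0xFFFF = 0xFFE6.

FFE6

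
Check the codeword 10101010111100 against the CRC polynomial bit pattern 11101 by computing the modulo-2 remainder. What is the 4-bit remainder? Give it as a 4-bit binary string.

0000

Modulo-2 division of 10101010111100 by 11101:
  pos 0: 10101 XOR 11101 = 01000
  pos 1: 10000 XOR 11101 = 01101
  pos 2: 11011 XOR 11101 = 00110
  pos 4: 11001 XOR 11101 = 00100
  pos 6: 10011 XOR 11101 = 01110
  pos 7: 11101 XOR 11101 = 00000
Remainder = 0000 (zero — the frame passes the CRC check).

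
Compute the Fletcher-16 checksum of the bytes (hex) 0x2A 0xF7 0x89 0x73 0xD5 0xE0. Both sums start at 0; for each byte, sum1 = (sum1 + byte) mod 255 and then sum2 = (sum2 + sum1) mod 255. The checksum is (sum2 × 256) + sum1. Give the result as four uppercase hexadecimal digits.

E1D5

Running sums (mod 255):
  after byte 0 (0x2A): sum1=42, sum2=42
  after byte 1 (0xF7): sum1=34, sum2=76
  after byte 2 (0x89): sum1=171, sum2=247
  after byte 3 (0x73): sum1=31, sum2=23
  after byte 4 (0xD5): sum1=244, sum2=12
  after byte 5 (0xE0): sum1=213, sum2=225
Checksum = sum2·256 + sum1 = 225·256 + 213 = 57813 = 0xE1D5.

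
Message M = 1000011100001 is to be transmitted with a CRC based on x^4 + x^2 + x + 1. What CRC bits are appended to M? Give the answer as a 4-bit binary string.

Append 4 zeros: 10000111000010000. Divide by 10111 (XOR where the leading bit is 1):
  pos 0: 10000 XOR 10111 = 00111
  pos 2: 11111 XOR 10111 = 01000
  pos 3: 10001 XOR 10111 = 00110
  pos 5: 11000 XOR 10111 = 01111
  pos 6: 11110 XOR 10111 = 01001
  pos 7: 10010 XOR 10111 = 00101
  pos 9: 10110 XOR 10111 = 00001
Remainder (last 4 bits) = 1000. This is the CRC / FCS.

1000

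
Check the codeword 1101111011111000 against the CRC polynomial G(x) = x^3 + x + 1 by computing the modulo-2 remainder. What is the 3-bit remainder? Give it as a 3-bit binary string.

Modulo-2 division of 1101111011111000 by 1011:
  pos 0: 1101 XOR 1011 = 0110
  pos 1: 1101 XOR 1011 = 0110
  pos 2: 1101 XOR 1011 = 0110
  pos 3: 1101 XOR 1011 = 0110
  pos 4: 1100 XOR 1011 = 0111
  pos 5: 1111 XOR 1011 = 0100
  pos 6: 1001 XOR 1011 = 0010
  pos 8: 1011 XOR 1011 = 0000
  pos 12: 1000 XOR 1011 = 0011
Remainder = 011 (nonzero — an error is detected).

011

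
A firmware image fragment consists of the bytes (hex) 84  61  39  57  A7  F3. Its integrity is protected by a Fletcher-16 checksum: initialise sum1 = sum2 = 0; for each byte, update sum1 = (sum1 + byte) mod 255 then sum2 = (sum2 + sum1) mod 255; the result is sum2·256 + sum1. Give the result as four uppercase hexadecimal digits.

Running sums (mod 255):
  after byte 0 (84): sum1=132, sum2=132
  after byte 1 (61): sum1=229, sum2=106
  after byte 2 (39): sum1=31, sum2=137
  after byte 3 (57): sum1=118, sum2=0
  after byte 4 (A7): sum1=30, sum2=30
  after byte 5 (F3): sum1=18, sum2=48
Checksum = sum2·256 + sum1 = 48·256 + 18 = 12306 = 0x3012.

3012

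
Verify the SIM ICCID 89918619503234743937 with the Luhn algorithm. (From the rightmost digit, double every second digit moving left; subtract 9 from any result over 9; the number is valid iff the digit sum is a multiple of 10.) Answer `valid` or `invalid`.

From the right, keep odd positions and double even positions (subtract 9 from any doubled value over 9):
  doubled (positions 2,4,...): 6 6 5 6 6 1 2 7 9 7 → sum 55
  kept (positions 1,3,...): 7 9 4 4 2 0 9 6 1 9 → sum 51
Total = 106.
106 mod 10 = 6, so the number is invalid.

invalid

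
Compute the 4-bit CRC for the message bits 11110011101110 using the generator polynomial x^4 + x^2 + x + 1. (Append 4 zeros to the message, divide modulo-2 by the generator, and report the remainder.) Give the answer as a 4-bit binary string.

0000

Append 4 zeros: 111100111011100000. Divide by 10111 (XOR where the leading bit is 1):
  pos 0: 11110 XOR 10111 = 01001
  pos 1: 10010 XOR 10111 = 00101
  pos 3: 10111 XOR 10111 = 00000
  pos 8: 10111 XOR 10111 = 00000
Remainder (last 4 bits) = 0000. This is the CRC / FCS.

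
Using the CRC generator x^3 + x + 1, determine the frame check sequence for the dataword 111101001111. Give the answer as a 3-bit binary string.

110

Append 3 zeros: 111101001111000. Divide by 1011 (XOR where the leading bit is 1):
  pos 0: 1111 XOR 1011 = 0100
  pos 1: 1000 XOR 1011 = 0011
  pos 3: 1110 XOR 1011 = 0101
  pos 4: 1010 XOR 1011 = 0001
  pos 7: 1111 XOR 1011 = 0100
  pos 8: 1001 XOR 1011 = 0010
  pos 10: 1000 XOR 1011 = 0011
Remainder (last 3 bits) = 110. This is the CRC / FCS.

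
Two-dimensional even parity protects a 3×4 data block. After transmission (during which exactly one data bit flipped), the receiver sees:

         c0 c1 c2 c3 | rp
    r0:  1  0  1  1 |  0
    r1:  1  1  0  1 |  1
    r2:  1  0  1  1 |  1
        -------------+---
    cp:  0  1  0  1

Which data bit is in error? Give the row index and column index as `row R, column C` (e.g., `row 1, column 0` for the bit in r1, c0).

Recompute each row's even parity and compare to rp:
  r0: data parity 1, sent rp 0 → mismatch
  r1: data parity 1, sent rp 1 → ok
  r2: data parity 1, sent rp 1 → ok
Recompute each column's even parity and compare to cp:
  c0: data parity 1, sent cp 0 → mismatch
  c1: data parity 1, sent cp 1 → ok
  c2: data parity 0, sent cp 0 → ok
  c3: data parity 1, sent cp 1 → ok
Exactly one row (r0) and one column (c0) fail → the flipped bit is at their intersection.

row 0, column 0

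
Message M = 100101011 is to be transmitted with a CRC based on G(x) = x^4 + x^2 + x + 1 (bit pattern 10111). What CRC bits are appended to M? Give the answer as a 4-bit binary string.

0010

Append 4 zeros: 1001010110000. Divide by 10111 (XOR where the leading bit is 1):
  pos 0: 10010 XOR 10111 = 00101
  pos 2: 10110 XOR 10111 = 00001
  pos 6: 11100 XOR 10111 = 01011
  pos 7: 10110 XOR 10111 = 00001
Remainder (last 4 bits) = 0010. This is the CRC / FCS.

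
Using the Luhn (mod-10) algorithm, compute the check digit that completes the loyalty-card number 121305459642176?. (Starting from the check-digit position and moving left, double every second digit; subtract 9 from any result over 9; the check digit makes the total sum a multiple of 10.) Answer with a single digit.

6

Partial digits right→left: 6 7 1 2 4 6 9 5 4 5 0 3 1 2 1
Double every second digit counting from the check-digit position (so the 1st, 3rd, 5th, ... of the partial from the right).
  doubled (with −9 where >9): 3 2 8 9 8 0 2 2 → sum 34
  kept as-is: 7 2 6 5 5 3 2 → sum 30
Total = 34 + 30 = 64.
Check digit = (10 − (64 mod 10)) mod 10 = 6.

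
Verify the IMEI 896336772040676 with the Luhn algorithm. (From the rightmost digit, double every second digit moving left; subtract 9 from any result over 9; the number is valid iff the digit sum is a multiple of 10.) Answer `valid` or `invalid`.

valid

From the right, keep odd positions and double even positions (subtract 9 from any doubled value over 9):
  doubled (positions 2,4,...): 5 0 0 5 3 6 9 → sum 28
  kept (positions 1,3,...): 6 6 4 2 7 3 6 8 → sum 42
Total = 70.
70 mod 10 = 0, so the number is valid.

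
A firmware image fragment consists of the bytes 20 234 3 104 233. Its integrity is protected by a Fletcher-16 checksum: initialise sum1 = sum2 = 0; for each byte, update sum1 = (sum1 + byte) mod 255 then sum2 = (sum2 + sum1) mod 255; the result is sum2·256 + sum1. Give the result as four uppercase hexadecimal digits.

Running sums (mod 255):
  after byte 0 (20): sum1=20, sum2=20
  after byte 1 (234): sum1=254, sum2=19
  after byte 2 (3): sum1=2, sum2=21
  after byte 3 (104): sum1=106, sum2=127
  after byte 4 (233): sum1=84, sum2=211
Checksum = sum2·256 + sum1 = 211·256 + 84 = 54100 = 0xD354.

D354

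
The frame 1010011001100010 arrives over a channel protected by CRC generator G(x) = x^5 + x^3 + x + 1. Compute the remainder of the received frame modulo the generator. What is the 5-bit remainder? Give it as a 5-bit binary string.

01110

Modulo-2 division of 1010011001100010 by 101011:
  pos 0: 101001 XOR 101011 = 000010
  pos 4: 101001 XOR 101011 = 000010
  pos 8: 101000 XOR 101011 = 000011
Remainder = 01110 (nonzero — an error is detected).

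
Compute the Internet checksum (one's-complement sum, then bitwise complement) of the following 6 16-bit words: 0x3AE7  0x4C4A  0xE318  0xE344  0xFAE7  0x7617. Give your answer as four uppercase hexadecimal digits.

One's-complement addition (fold any carry out of bit 15 back into bit 0):
  0x3AE7 + 0x4C4A = 0x08731
  0x8731 + 0xE318 = 0x16A49 → wrap carry → 0x6A4A
  0x6A4A + 0xE344 = 0x14D8E → wrap carry → 0x4D8F
  0x4D8F + 0xFAE7 = 0x14876 → wrap carry → 0x4877
  0x4877 + 0x7617 = 0x0BE8E
One's-complement sum = 0xBE8E.
Checksum = ~0xBE8E & 0xFFFF = 0x4171.

4171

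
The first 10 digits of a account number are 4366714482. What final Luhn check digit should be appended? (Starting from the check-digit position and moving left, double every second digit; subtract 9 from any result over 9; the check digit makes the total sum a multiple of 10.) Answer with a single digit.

Partial digits right→left: 2 8 4 4 1 7 6 6 3 4
Double every second digit counting from the check-digit position (so the 1st, 3rd, 5th, ... of the partial from the right).
  doubled (with −9 where >9): 4 8 2 3 6 → sum 23
  kept as-is: 8 4 7 6 4 → sum 29
Total = 23 + 29 = 52.
Check digit = (10 − (52 mod 10)) mod 10 = 8.

8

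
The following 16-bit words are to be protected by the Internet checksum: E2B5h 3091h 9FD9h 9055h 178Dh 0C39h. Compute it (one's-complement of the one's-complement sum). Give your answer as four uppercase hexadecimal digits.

98C3

One's-complement addition (fold any carry out of bit 15 back into bit 0):
  0xE2B5 + 0x3091 = 0x11346 → wrap carry → 0x1347
  0x1347 + 0x9FD9 = 0x0B320
  0xB320 + 0x9055 = 0x14375 → wrap carry → 0x4376
  0x4376 + 0x178D = 0x05B03
  0x5B03 + 0x0C39 = 0x0673C
One's-complement sum = 0x673C.
Checksum = ~0x673C & 0xFFFF = 0x98C3.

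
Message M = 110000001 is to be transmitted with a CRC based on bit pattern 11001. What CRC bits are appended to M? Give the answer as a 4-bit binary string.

Append 4 zeros: 1100000010000. Divide by 11001 (XOR where the leading bit is 1):
  pos 0: 11000 XOR 11001 = 00001
  pos 4: 10001 XOR 11001 = 01000
  pos 5: 10000 XOR 11001 = 01001
  pos 6: 10010 XOR 11001 = 01011
  pos 7: 10110 XOR 11001 = 01111
  pos 8: 11110 XOR 11001 = 00111
Remainder (last 4 bits) = 0111. This is the CRC / FCS.

0111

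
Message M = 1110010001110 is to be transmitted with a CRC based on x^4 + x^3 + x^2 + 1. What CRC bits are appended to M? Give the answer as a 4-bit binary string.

Append 4 zeros: 11100100011100000. Divide by 11101 (XOR where the leading bit is 1):
  pos 0: 11100 XOR 11101 = 00001
  pos 4: 11000 XOR 11101 = 00101
  pos 6: 10111 XOR 11101 = 01010
  pos 7: 10101 XOR 11101 = 01000
  pos 8: 10000 XOR 11101 = 01101
  pos 9: 11010 XOR 11101 = 00111
  pos 11: 11100 XOR 11101 = 00001
Remainder (last 4 bits) = 0010. This is the CRC / FCS.

0010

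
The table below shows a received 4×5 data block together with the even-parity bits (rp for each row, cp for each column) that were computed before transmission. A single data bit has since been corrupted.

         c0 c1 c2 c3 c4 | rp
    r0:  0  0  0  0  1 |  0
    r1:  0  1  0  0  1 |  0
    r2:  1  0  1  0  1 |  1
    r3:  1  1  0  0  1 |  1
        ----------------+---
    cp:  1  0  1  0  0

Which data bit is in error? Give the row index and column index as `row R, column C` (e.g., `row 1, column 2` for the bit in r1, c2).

row 0, column 0

Recompute each row's even parity and compare to rp:
  r0: data parity 1, sent rp 0 → mismatch
  r1: data parity 0, sent rp 0 → ok
  r2: data parity 1, sent rp 1 → ok
  r3: data parity 1, sent rp 1 → ok
Recompute each column's even parity and compare to cp:
  c0: data parity 0, sent cp 1 → mismatch
  c1: data parity 0, sent cp 0 → ok
  c2: data parity 1, sent cp 1 → ok
  c3: data parity 0, sent cp 0 → ok
  c4: data parity 0, sent cp 0 → ok
Exactly one row (r0) and one column (c0) fail → the flipped bit is at their intersection.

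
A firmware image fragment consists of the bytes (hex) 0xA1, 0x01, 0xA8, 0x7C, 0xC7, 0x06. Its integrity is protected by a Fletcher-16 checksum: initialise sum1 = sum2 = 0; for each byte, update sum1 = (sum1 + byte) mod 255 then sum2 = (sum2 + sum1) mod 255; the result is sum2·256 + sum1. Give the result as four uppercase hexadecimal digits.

Running sums (mod 255):
  after byte 0 (0xA1): sum1=161, sum2=161
  after byte 1 (0x01): sum1=162, sum2=68
  after byte 2 (0xA8): sum1=75, sum2=143
  after byte 3 (0x7C): sum1=199, sum2=87
  after byte 4 (0xC7): sum1=143, sum2=230
  after byte 5 (0x06): sum1=149, sum2=124
Checksum = sum2·256 + sum1 = 124·256 + 149 = 31893 = 0x7C95.

7C95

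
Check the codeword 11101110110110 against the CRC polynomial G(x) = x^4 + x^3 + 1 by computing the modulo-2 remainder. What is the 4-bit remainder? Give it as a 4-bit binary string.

0000

Modulo-2 division of 11101110110110 by 11001:
  pos 0: 11101 XOR 11001 = 00100
  pos 2: 10011 XOR 11001 = 01010
  pos 3: 10100 XOR 11001 = 01101
  pos 4: 11011 XOR 11001 = 00010
  pos 7: 10101 XOR 11001 = 01100
  pos 8: 11001 XOR 11001 = 00000
Remainder = 0000 (zero — the frame passes the CRC check).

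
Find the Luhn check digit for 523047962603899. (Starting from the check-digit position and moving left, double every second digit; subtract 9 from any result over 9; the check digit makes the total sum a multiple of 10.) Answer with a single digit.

Partial digits right→left: 9 9 8 3 0 6 2 6 9 7 4 0 3 2 5
Double every second digit counting from the check-digit position (so the 1st, 3rd, 5th, ... of the partial from the right).
  doubled (with −9 where >9): 9 7 0 4 9 8 6 1 → sum 44
  kept as-is: 9 3 6 6 7 0 2 → sum 33
Total = 44 + 33 = 77.
Check digit = (10 − (77 mod 10)) mod 10 = 3.

3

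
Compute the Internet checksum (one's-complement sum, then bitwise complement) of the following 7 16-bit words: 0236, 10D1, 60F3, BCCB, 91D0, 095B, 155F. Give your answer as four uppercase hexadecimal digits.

One's-complement addition (fold any carry out of bit 15 back into bit 0):
  0x0236 + 0x10D1 = 0x01307
  0x1307 + 0x60F3 = 0x073FA
  0x73FA + 0xBCCB = 0x130C5 → wrap carry → 0x30C6
  0x30C6 + 0x91D0 = 0x0C296
  0xC296 + 0x095B = 0x0CBF1
  0xCBF1 + 0x155F = 0x0E150
One's-complement sum = 0xE150.
Checksum = ~0xE150 & 0xFFFF = 0x1EAF.

1EAF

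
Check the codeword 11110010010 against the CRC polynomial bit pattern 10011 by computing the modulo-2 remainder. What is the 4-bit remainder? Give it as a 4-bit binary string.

Modulo-2 division of 11110010010 by 10011:
  pos 0: 11110 XOR 10011 = 01101
  pos 1: 11010 XOR 10011 = 01001
  pos 2: 10011 XOR 10011 = 00000
Remainder = 0010 (nonzero — an error is detected).

0010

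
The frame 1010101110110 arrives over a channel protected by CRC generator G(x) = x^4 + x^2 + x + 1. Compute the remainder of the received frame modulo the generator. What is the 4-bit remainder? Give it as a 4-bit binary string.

0000

Modulo-2 division of 1010101110110 by 10111:
  pos 0: 10101 XOR 10111 = 00010
  pos 3: 10011 XOR 10111 = 00100
  pos 5: 10010 XOR 10111 = 00101
  pos 7: 10111 XOR 10111 = 00000
Remainder = 0000 (zero — the frame passes the CRC check).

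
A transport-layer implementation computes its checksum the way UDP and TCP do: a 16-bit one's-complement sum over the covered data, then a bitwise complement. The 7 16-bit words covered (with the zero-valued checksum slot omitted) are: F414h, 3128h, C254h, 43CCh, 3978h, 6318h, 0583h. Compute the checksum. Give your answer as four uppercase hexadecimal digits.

328E

One's-complement addition (fold any carry out of bit 15 back into bit 0):
  0xF414 + 0x3128 = 0x1253C → wrap carry → 0x253D
  0x253D + 0xC254 = 0x0E791
  0xE791 + 0x43CC = 0x12B5D → wrap carry → 0x2B5E
  0x2B5E + 0x3978 = 0x064D6
  0x64D6 + 0x6318 = 0x0C7EE
  0xC7EE + 0x0583 = 0x0CD71
One's-complement sum = 0xCD71.
Checksum = ~0xCD71 & 0xFFFF = 0x328E.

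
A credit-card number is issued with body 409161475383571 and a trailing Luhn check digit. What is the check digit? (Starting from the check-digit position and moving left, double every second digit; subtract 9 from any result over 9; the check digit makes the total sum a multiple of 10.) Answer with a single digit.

9

Partial digits right→left: 1 7 5 3 8 3 5 7 4 1 6 1 9 0 4
Double every second digit counting from the check-digit position (so the 1st, 3rd, 5th, ... of the partial from the right).
  doubled (with −9 where >9): 2 1 7 1 8 3 9 8 → sum 39
  kept as-is: 7 3 3 7 1 1 0 → sum 22
Total = 39 + 22 = 61.
Check digit = (10 − (61 mod 10)) mod 10 = 9.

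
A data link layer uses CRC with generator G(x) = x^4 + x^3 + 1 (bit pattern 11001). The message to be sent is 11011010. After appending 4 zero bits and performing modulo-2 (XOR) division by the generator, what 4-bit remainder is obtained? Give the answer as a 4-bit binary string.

0101

Append 4 zeros: 110110100000. Divide by 11001 (XOR where the leading bit is 1):
  pos 0: 11011 XOR 11001 = 00010
  pos 3: 10010 XOR 11001 = 01011
  pos 4: 10110 XOR 11001 = 01111
  pos 5: 11110 XOR 11001 = 00111
  pos 7: 11100 XOR 11001 = 00101
Remainder (last 4 bits) = 0101. This is the CRC / FCS.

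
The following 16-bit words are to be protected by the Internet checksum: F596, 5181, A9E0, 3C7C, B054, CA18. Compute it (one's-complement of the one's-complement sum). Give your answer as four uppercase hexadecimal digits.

One's-complement addition (fold any carry out of bit 15 back into bit 0):
  0xF596 + 0x5181 = 0x14717 → wrap carry → 0x4718
  0x4718 + 0xA9E0 = 0x0F0F8
  0xF0F8 + 0x3C7C = 0x12D74 → wrap carry → 0x2D75
  0x2D75 + 0xB054 = 0x0DDC9
  0xDDC9 + 0xCA18 = 0x1A7E1 → wrap carry → 0xA7E2
One's-complement sum = 0xA7E2.
Checksum = ~0xA7E2 & 0xFFFF = 0x581D.

581D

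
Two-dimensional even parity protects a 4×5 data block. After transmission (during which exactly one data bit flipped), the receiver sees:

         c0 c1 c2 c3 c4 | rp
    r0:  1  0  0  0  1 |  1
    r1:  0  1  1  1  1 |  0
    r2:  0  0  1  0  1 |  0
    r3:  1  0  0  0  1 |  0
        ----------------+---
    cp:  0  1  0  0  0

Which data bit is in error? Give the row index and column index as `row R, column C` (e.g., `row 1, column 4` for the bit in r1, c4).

row 0, column 3

Recompute each row's even parity and compare to rp:
  r0: data parity 0, sent rp 1 → mismatch
  r1: data parity 0, sent rp 0 → ok
  r2: data parity 0, sent rp 0 → ok
  r3: data parity 0, sent rp 0 → ok
Recompute each column's even parity and compare to cp:
  c0: data parity 0, sent cp 0 → ok
  c1: data parity 1, sent cp 1 → ok
  c2: data parity 0, sent cp 0 → ok
  c3: data parity 1, sent cp 0 → mismatch
  c4: data parity 0, sent cp 0 → ok
Exactly one row (r0) and one column (c3) fail → the flipped bit is at their intersection.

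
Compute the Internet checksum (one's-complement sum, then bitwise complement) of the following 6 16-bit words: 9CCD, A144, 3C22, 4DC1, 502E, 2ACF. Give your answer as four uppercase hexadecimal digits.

BD0C

One's-complement addition (fold any carry out of bit 15 back into bit 0):
  0x9CCD + 0xA144 = 0x13E11 → wrap carry → 0x3E12
  0x3E12 + 0x3C22 = 0x07A34
  0x7A34 + 0x4DC1 = 0x0C7F5
  0xC7F5 + 0x502E = 0x11823 → wrap carry → 0x1824
  0x1824 + 0x2ACF = 0x042F3
One's-complement sum = 0x42F3.
Checksum = ~0x42F3 & 0xFFFF = 0xBD0C.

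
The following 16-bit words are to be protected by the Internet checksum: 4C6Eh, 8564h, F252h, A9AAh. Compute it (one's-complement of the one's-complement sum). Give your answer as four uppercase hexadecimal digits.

One's-complement addition (fold any carry out of bit 15 back into bit 0):
  0x4C6E + 0x8564 = 0x0D1D2
  0xD1D2 + 0xF252 = 0x1C424 → wrap carry → 0xC425
  0xC425 + 0xA9AA = 0x16DCF → wrap carry → 0x6DD0
One's-complement sum = 0x6DD0.
Checksum = ~0x6DD0 & 0xFFFF = 0x922F.

922F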